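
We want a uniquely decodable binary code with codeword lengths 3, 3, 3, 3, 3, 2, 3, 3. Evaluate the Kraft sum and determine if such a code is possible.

1.125; no

With common denominator 2^3 = 8: Σ 2^(−ℓᵢ) = 1/8 + 1/8 + 1/8 + 1/8 + 1/8 + 2/8 + 1/8 + 1/8 = 9/8 = 1.125.
Kraft's inequality requires Σ ≤ 1; here Σ = 1.125 > 1, so no such prefix code exists.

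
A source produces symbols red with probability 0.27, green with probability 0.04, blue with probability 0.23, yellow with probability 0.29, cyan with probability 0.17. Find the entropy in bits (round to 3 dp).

2.136 bits

H = −Σ pᵢ log₂ pᵢ.
−0.27·log₂(0.27) = 0.5100
−0.04·log₂(0.04) = 0.1858
−0.23·log₂(0.23) = 0.4877
−0.29·log₂(0.29) = 0.5179
−0.17·log₂(0.17) = 0.4346
Sum ≈ 2.1359 → 2.136 bits.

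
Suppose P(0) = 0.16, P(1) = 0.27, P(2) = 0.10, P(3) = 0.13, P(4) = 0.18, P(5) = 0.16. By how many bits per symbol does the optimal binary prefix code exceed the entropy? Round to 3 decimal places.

0.034 bits

Entropy H = −Σ p log₂ p ≈ 2.5162 bits.
Huffman merges: 1/10+13/100→23/100; 4/25+4/25→8/25; 9/50+23/100→41/100; 27/100+8/25→59/100; 41/100+59/100→1. L = 51/20 ≈ 2.5500.
L − H = 2.5500 − 2.5162 = 0.034 bits.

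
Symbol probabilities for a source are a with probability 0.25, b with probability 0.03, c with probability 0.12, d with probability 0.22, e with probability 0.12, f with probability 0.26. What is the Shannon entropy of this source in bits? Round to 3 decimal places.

H = −Σ pᵢ log₂ pᵢ.
−0.25·log₂(0.25) = 0.5000
−0.03·log₂(0.03) = 0.1518
−0.12·log₂(0.12) = 0.3671
−0.22·log₂(0.22) = 0.4806
−0.12·log₂(0.12) = 0.3671
−0.26·log₂(0.26) = 0.5053
Sum ≈ 2.3718 → 2.372 bits.

2.372 bits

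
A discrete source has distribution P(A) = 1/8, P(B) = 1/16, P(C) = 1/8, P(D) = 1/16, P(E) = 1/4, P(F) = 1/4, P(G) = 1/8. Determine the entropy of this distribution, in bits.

Each probability is a power of 1/2, so log₂(1/p) is an integer.
H = Σ p·log₂(1/p) = 1/8·3 + 1/16·4 + 1/8·3 + 1/16·4 + 1/4·2 + 1/4·2 + 1/8·3 = 2.625 bits.

2.625 bits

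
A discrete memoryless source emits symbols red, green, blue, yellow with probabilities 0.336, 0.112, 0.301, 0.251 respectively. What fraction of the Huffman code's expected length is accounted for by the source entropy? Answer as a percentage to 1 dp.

Entropy H = −Σ p log₂ p ≈ 1.9044 bits.
Huffman merges: 14/125+251/1000→363/1000; 301/1000+42/125→637/1000; 363/1000+637/1000→1. L = 2 ≈ 2.0000.
Efficiency = H/L = 1.9044/2.0000 = 95.2%.

95.2%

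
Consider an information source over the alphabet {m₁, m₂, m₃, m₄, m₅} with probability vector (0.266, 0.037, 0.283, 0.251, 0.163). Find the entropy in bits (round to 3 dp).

H = −Σ pᵢ log₂ pᵢ.
−0.266·log₂(0.266) = 0.5082
−0.037·log₂(0.037) = 0.1760
−0.283·log₂(0.283) = 0.5154
−0.251·log₂(0.251) = 0.5006
−0.163·log₂(0.163) = 0.4266
Sum ≈ 2.1267 → 2.127 bits.

2.127 bits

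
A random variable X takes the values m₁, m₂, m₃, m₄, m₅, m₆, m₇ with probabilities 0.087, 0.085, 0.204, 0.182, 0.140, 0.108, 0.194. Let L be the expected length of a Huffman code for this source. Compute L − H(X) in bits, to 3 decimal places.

Entropy H = −Σ p log₂ p ≈ 2.7268 bits.
Huffman merges: 17/200+87/1000→43/250; 27/250+7/50→31/125; 43/250+91/500→177/500; 97/500+51/250→199/500; 31/125+177/500→301/500; 199/500+301/500→1. L = 1387/500 ≈ 2.7740.
L − H = 2.7740 − 2.7268 = 0.047 bits.

0.047 bits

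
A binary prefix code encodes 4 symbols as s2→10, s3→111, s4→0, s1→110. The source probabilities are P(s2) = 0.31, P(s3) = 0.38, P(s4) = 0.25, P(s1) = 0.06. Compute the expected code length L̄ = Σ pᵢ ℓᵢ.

2.19 bits/symbol

L̄ = Σ pᵢ·ℓᵢ = 0.31·2 + 0.38·3 + 0.25·1 + 0.06·3 = 2.19 bits/symbol.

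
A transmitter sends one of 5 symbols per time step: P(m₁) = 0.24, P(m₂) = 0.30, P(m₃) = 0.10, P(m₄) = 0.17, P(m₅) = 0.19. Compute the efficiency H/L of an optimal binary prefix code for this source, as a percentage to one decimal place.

98.6%

Entropy H = −Σ p log₂ p ≈ 2.2372 bits.
Huffman merges: 1/10+17/100→27/100; 19/100+6/25→43/100; 27/100+3/10→57/100; 43/100+57/100→1. L = 227/100 ≈ 2.2700.
Efficiency = H/L = 2.2372/2.2700 = 98.6%.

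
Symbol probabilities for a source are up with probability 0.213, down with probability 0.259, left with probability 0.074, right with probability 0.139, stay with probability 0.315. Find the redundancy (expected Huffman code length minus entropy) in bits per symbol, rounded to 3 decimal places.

Entropy H = −Σ p log₂ p ≈ 2.1787 bits.
Huffman merges: 37/500+139/1000→213/1000; 213/1000+213/1000→213/500; 259/1000+63/200→287/500; 213/500+287/500→1. L = 2213/1000 ≈ 2.2130.
L − H = 2.2130 − 2.1787 = 0.034 bits.

0.034 bits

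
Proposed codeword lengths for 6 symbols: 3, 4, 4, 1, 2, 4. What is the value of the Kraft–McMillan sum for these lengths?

With common denominator 2^4 = 16: Σ 2^(−ℓᵢ) = 2/16 + 1/16 + 1/16 + 8/16 + 4/16 + 1/16 = 17/16 = 1.0625.

1.0625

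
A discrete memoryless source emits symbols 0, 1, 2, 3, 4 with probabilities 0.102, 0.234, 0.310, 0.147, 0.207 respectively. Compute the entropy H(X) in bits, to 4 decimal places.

H = −Σ pᵢ log₂ pᵢ.
−0.102·log₂(0.102) = 0.3359
−0.234·log₂(0.234) = 0.4903
−0.310·log₂(0.310) = 0.5238
−0.147·log₂(0.147) = 0.4066
−0.207·log₂(0.207) = 0.4704
Sum ≈ 2.2270 → 2.2270 bits.

2.2270 bits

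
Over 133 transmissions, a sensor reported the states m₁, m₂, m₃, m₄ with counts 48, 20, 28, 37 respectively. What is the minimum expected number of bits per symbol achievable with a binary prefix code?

2 bits/symbol

Probabilities are the counts divided by 133.
Repeatedly combine the two least-probable nodes; the expected code length is the sum of the merged weights.
merge 20/133 + 4/19 → 48/133
merge 37/133 + 48/133 → 85/133
merge 48/133 + 85/133 → 1
L = 48/133 + 85/133 + 1 = 2 bits/symbol.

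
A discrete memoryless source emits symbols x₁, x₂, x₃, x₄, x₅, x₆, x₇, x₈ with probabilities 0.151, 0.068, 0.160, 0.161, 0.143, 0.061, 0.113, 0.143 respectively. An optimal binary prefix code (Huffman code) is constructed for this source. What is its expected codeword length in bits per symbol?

2.968 bits/symbol

Repeatedly combine the two least-probable nodes; the expected code length is the sum of the merged weights.
merge 61/1000 + 17/250 → 129/1000
merge 113/1000 + 129/1000 → 121/500
merge 143/1000 + 143/1000 → 143/500
merge 151/1000 + 4/25 → 311/1000
merge 161/1000 + 121/500 → 403/1000
merge 143/500 + 311/1000 → 597/1000
merge 403/1000 + 597/1000 → 1
L = 129/1000 + 121/500 + 143/500 + 311/1000 + 403/1000 + 597/1000 + 1 = 371/125 = 2.968 bits/symbol.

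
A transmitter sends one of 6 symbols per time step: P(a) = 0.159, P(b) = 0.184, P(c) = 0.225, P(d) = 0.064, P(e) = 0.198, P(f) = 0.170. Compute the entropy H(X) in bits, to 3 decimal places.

2.506 bits

H = −Σ pᵢ log₂ pᵢ.
−0.159·log₂(0.159) = 0.4218
−0.184·log₂(0.184) = 0.4494
−0.225·log₂(0.225) = 0.4842
−0.064·log₂(0.064) = 0.2538
−0.198·log₂(0.198) = 0.4626
−0.170·log₂(0.170) = 0.4346
Sum ≈ 2.5064 → 2.506 bits.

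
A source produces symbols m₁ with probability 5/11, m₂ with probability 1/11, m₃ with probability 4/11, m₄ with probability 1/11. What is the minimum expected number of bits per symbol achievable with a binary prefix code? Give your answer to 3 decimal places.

1.727 bits/symbol

Repeatedly combine the two least-probable nodes; the expected code length is the sum of the merged weights.
merge 1/11 + 1/11 → 2/11
merge 2/11 + 4/11 → 6/11
merge 5/11 + 6/11 → 1
L = 2/11 + 6/11 + 1 = 19/11 ≈ 1.727 bits/symbol.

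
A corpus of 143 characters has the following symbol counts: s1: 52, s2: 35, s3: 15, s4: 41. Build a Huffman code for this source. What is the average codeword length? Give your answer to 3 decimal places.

1.986 bits/symbol

Probabilities are the counts divided by 143.
Repeatedly combine the two least-probable nodes; the expected code length is the sum of the merged weights.
merge 15/143 + 35/143 → 50/143
merge 41/143 + 50/143 → 7/11
merge 4/11 + 7/11 → 1
L = 50/143 + 7/11 + 1 = 284/143 ≈ 1.986 bits/symbol.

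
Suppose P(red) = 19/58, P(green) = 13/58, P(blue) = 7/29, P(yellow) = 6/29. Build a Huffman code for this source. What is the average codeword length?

Repeatedly combine the two least-probable nodes; the expected code length is the sum of the merged weights.
merge 6/29 + 13/58 → 25/58
merge 7/29 + 19/58 → 33/58
merge 25/58 + 33/58 → 1
L = 25/58 + 33/58 + 1 = 2 bits/symbol.

2 bits/symbol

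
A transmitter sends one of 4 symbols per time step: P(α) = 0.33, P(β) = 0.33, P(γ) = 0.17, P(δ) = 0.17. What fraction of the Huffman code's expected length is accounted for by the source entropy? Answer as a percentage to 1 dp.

Entropy H = −Σ p log₂ p ≈ 1.9248 bits.
Huffman merges: 17/100+17/100→17/50; 33/100+33/100→33/50; 17/50+33/50→1. L = 2 ≈ 2.0000.
Efficiency = H/L = 1.9248/2.0000 = 96.2%.

96.2%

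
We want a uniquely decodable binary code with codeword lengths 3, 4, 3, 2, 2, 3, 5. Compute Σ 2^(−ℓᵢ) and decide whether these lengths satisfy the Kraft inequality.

0.96875; yes

With common denominator 2^5 = 32: Σ 2^(−ℓᵢ) = 4/32 + 2/32 + 4/32 + 8/32 + 8/32 + 4/32 + 1/32 = 31/32 = 0.96875.
Kraft's inequality requires Σ ≤ 1; here Σ = 0.96875 ≤ 1, so such a prefix code exists.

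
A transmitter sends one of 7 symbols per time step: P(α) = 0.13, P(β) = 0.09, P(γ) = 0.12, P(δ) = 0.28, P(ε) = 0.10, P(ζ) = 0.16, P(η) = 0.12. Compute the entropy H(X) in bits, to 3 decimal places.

H = −Σ pᵢ log₂ pᵢ.
−0.13·log₂(0.13) = 0.3826
−0.09·log₂(0.09) = 0.3127
−0.12·log₂(0.12) = 0.3671
−0.28·log₂(0.28) = 0.5142
−0.10·log₂(0.10) = 0.3322
−0.16·log₂(0.16) = 0.4230
−0.12·log₂(0.12) = 0.3671
Sum ≈ 2.6989 → 2.699 bits.

2.699 bits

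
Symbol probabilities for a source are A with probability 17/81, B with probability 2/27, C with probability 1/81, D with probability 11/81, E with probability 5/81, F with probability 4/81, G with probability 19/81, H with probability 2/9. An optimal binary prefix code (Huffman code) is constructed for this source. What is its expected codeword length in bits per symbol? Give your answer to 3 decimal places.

Repeatedly combine the two least-probable nodes; the expected code length is the sum of the merged weights.
merge 1/81 + 4/81 → 5/81
merge 5/81 + 5/81 → 10/81
merge 2/27 + 10/81 → 16/81
merge 11/81 + 16/81 → 1/3
merge 17/81 + 2/9 → 35/81
merge 19/81 + 1/3 → 46/81
merge 35/81 + 46/81 → 1
L = 5/81 + 10/81 + 16/81 + 1/3 + 35/81 + 46/81 + 1 = 220/81 ≈ 2.716 bits/symbol.

2.716 bits/symbol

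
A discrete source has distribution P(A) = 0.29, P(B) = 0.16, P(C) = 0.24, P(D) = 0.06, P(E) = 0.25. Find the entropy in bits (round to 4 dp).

H = −Σ pᵢ log₂ pᵢ.
−0.29·log₂(0.29) = 0.5179
−0.16·log₂(0.16) = 0.4230
−0.24·log₂(0.24) = 0.4941
−0.06·log₂(0.06) = 0.2435
−0.25·log₂(0.25) = 0.5000
Sum ≈ 2.1786 → 2.1786 bits.

2.1786 bits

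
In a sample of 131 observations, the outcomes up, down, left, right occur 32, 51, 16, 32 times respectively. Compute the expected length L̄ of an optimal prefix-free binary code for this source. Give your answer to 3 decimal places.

1.977 bits/symbol

Probabilities are the counts divided by 131.
Repeatedly combine the two least-probable nodes; the expected code length is the sum of the merged weights.
merge 16/131 + 32/131 → 48/131
merge 32/131 + 48/131 → 80/131
merge 51/131 + 80/131 → 1
L = 48/131 + 80/131 + 1 = 259/131 ≈ 1.977 bits/symbol.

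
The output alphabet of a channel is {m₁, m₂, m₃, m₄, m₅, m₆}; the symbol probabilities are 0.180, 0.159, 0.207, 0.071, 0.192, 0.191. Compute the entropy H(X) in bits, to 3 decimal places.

2.522 bits

H = −Σ pᵢ log₂ pᵢ.
−0.180·log₂(0.180) = 0.4453
−0.159·log₂(0.159) = 0.4218
−0.207·log₂(0.207) = 0.4704
−0.071·log₂(0.071) = 0.2709
−0.192·log₂(0.192) = 0.4571
−0.191·log₂(0.191) = 0.4562
Sum ≈ 2.5217 → 2.522 bits.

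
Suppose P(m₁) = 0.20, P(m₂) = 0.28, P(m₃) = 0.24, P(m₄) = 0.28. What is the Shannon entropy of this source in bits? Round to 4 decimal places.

1.9870 bits

H = −Σ pᵢ log₂ pᵢ.
−0.20·log₂(0.20) = 0.4644
−0.28·log₂(0.28) = 0.5142
−0.24·log₂(0.24) = 0.4941
−0.28·log₂(0.28) = 0.5142
Sum ≈ 1.9870 → 1.9870 bits.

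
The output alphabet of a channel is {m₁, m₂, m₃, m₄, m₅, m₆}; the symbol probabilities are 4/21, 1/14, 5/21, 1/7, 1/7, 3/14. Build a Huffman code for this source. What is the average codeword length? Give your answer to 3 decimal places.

Repeatedly combine the two least-probable nodes; the expected code length is the sum of the merged weights.
merge 1/14 + 1/7 → 3/14
merge 1/7 + 4/21 → 1/3
merge 3/14 + 3/14 → 3/7
merge 5/21 + 1/3 → 4/7
merge 3/7 + 4/7 → 1
L = 3/14 + 1/3 + 3/7 + 4/7 + 1 = 107/42 ≈ 2.548 bits/symbol.

2.548 bits/symbol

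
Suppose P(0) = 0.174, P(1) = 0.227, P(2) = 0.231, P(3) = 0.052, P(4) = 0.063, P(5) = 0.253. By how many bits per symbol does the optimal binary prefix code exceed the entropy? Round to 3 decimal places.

Entropy H = −Σ p log₂ p ≈ 2.3876 bits.
Huffman merges: 13/250+63/1000→23/200; 23/200+87/500→289/1000; 227/1000+231/1000→229/500; 253/1000+289/1000→271/500; 229/500+271/500→1. L = 601/250 ≈ 2.4040.
L − H = 2.4040 − 2.3876 = 0.016 bits.

0.016 bits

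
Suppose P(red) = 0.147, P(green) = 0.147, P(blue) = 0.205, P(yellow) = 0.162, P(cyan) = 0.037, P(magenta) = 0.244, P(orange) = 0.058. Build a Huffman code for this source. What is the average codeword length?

2.646 bits/symbol

Repeatedly combine the two least-probable nodes; the expected code length is the sum of the merged weights.
merge 37/1000 + 29/500 → 19/200
merge 19/200 + 147/1000 → 121/500
merge 147/1000 + 81/500 → 309/1000
merge 41/200 + 121/500 → 447/1000
merge 61/250 + 309/1000 → 553/1000
merge 447/1000 + 553/1000 → 1
L = 19/200 + 121/500 + 309/1000 + 447/1000 + 553/1000 + 1 = 1323/500 = 2.646 bits/symbol.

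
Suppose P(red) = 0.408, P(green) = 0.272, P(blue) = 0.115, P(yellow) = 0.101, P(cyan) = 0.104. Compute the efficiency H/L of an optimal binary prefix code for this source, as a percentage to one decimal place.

97.8%

Entropy H = −Σ p log₂ p ≈ 2.0711 bits.
Huffman merges: 101/1000+13/125→41/200; 23/200+41/200→8/25; 34/125+8/25→74/125; 51/125+74/125→1. L = 2117/1000 ≈ 2.1170.
Efficiency = H/L = 2.0711/2.1170 = 97.8%.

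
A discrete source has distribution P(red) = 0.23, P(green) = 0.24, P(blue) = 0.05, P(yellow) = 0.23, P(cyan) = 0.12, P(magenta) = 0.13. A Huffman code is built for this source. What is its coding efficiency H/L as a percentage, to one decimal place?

98.6%

Entropy H = −Σ p log₂ p ≈ 2.4353 bits.
Huffman merges: 1/20+3/25→17/100; 13/100+17/100→3/10; 23/100+23/100→23/50; 6/25+3/10→27/50; 23/50+27/50→1. L = 247/100 ≈ 2.4700.
Efficiency = H/L = 2.4353/2.4700 = 98.6%.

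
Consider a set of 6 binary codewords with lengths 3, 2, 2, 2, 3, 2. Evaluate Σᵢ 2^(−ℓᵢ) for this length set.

With common denominator 2^3 = 8: Σ 2^(−ℓᵢ) = 1/8 + 2/8 + 2/8 + 2/8 + 1/8 + 2/8 = 10/8 = 1.25.

1.25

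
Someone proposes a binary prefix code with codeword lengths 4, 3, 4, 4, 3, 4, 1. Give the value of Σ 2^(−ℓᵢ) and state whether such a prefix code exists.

With common denominator 2^4 = 16: Σ 2^(−ℓᵢ) = 1/16 + 2/16 + 1/16 + 1/16 + 2/16 + 1/16 + 8/16 = 16/16 = 1.
Kraft's inequality requires Σ ≤ 1; here Σ = 1 ≤ 1, so such a prefix code exists.

1; yes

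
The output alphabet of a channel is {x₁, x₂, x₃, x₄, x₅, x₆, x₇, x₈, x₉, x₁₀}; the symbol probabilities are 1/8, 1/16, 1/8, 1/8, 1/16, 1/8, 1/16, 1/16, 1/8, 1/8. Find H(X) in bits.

3.25 bits

Each probability is a power of 1/2, so log₂(1/p) is an integer.
H = Σ p·log₂(1/p) = 1/8·3 + 1/16·4 + 1/8·3 + 1/8·3 + 1/16·4 + 1/8·3 + 1/16·4 + 1/16·4 + 1/8·3 + 1/8·3 = 3.25 bits.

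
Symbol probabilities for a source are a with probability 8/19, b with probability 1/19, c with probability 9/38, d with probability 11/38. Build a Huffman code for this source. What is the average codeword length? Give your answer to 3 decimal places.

Repeatedly combine the two least-probable nodes; the expected code length is the sum of the merged weights.
merge 1/19 + 9/38 → 11/38
merge 11/38 + 11/38 → 11/19
merge 8/19 + 11/19 → 1
L = 11/38 + 11/19 + 1 = 71/38 ≈ 1.868 bits/symbol.

1.868 bits/symbol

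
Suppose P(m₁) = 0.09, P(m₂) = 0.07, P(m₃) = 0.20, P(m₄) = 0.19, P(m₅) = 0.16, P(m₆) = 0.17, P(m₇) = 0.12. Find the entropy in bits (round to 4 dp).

2.7255 bits

H = −Σ pᵢ log₂ pᵢ.
−0.09·log₂(0.09) = 0.3127
−0.07·log₂(0.07) = 0.2686
−0.20·log₂(0.20) = 0.4644
−0.19·log₂(0.19) = 0.4552
−0.16·log₂(0.16) = 0.4230
−0.17·log₂(0.17) = 0.4346
−0.12·log₂(0.12) = 0.3671
Sum ≈ 2.7255 → 2.7255 bits.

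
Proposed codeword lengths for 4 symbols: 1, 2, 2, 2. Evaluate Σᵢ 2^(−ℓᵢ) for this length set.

With common denominator 2^2 = 4: Σ 2^(−ℓᵢ) = 2/4 + 1/4 + 1/4 + 1/4 = 5/4 = 1.25.

1.25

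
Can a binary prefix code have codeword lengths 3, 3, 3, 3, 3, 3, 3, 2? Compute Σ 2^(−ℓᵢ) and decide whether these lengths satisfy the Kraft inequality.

With common denominator 2^3 = 8: Σ 2^(−ℓᵢ) = 1/8 + 1/8 + 1/8 + 1/8 + 1/8 + 1/8 + 1/8 + 2/8 = 9/8 = 1.125.
Kraft's inequality requires Σ ≤ 1; here Σ = 1.125 > 1, so no such prefix code exists.

1.125; no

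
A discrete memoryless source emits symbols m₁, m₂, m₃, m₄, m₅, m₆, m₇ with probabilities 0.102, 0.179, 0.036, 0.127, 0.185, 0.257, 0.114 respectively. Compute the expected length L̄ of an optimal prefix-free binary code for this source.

2.696 bits/symbol

Repeatedly combine the two least-probable nodes; the expected code length is the sum of the merged weights.
merge 9/250 + 51/500 → 69/500
merge 57/500 + 127/1000 → 241/1000
merge 69/500 + 179/1000 → 317/1000
merge 37/200 + 241/1000 → 213/500
merge 257/1000 + 317/1000 → 287/500
merge 213/500 + 287/500 → 1
L = 69/500 + 241/1000 + 317/1000 + 213/500 + 287/500 + 1 = 337/125 = 2.696 bits/symbol.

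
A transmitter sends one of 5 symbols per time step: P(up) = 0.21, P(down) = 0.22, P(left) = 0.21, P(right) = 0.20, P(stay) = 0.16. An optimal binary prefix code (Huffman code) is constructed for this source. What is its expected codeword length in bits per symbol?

Repeatedly combine the two least-probable nodes; the expected code length is the sum of the merged weights.
merge 4/25 + 1/5 → 9/25
merge 21/100 + 21/100 → 21/50
merge 11/50 + 9/25 → 29/50
merge 21/50 + 29/50 → 1
L = 9/25 + 21/50 + 29/50 + 1 = 59/25 = 2.36 bits/symbol.

2.36 bits/symbol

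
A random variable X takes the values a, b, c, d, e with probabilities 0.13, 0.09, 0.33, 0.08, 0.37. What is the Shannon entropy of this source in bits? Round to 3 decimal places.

H = −Σ pᵢ log₂ pᵢ.
−0.13·log₂(0.13) = 0.3826
−0.09·log₂(0.09) = 0.3127
−0.33·log₂(0.33) = 0.5278
−0.08·log₂(0.08) = 0.2915
−0.37·log₂(0.37) = 0.5307
Sum ≈ 2.0454 → 2.045 bits.

2.045 bits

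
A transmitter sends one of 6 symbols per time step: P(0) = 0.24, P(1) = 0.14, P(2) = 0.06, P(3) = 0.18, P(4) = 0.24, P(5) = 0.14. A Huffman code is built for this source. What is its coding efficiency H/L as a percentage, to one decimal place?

Entropy H = −Σ p log₂ p ≈ 2.4713 bits.
Huffman merges: 3/50+7/50→1/5; 7/50+9/50→8/25; 1/5+6/25→11/25; 6/25+8/25→14/25; 11/25+14/25→1. L = 63/25 ≈ 2.5200.
Efficiency = H/L = 2.4713/2.5200 = 98.1%.

98.1%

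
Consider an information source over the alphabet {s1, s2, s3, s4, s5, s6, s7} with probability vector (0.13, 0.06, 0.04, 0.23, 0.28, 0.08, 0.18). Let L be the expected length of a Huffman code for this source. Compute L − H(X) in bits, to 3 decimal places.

0.039 bits

Entropy H = −Σ p log₂ p ≈ 2.5506 bits.
Huffman merges: 1/25+3/50→1/10; 2/25+1/10→9/50; 13/100+9/50→31/100; 9/50+23/100→41/100; 7/25+31/100→59/100; 41/100+59/100→1. L = 259/100 ≈ 2.5900.
L − H = 2.5900 − 2.5506 = 0.039 bits.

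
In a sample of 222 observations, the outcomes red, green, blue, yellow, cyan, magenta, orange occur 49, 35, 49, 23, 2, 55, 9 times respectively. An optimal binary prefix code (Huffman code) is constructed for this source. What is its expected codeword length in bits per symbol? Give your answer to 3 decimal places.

2.514 bits/symbol

Probabilities are the counts divided by 222.
Repeatedly combine the two least-probable nodes; the expected code length is the sum of the merged weights.
merge 1/111 + 3/74 → 11/222
merge 11/222 + 23/222 → 17/111
merge 17/111 + 35/222 → 23/74
merge 49/222 + 49/222 → 49/111
merge 55/222 + 23/74 → 62/111
merge 49/111 + 62/111 → 1
L = 11/222 + 17/111 + 23/74 + 49/111 + 62/111 + 1 = 93/37 ≈ 2.514 bits/symbol.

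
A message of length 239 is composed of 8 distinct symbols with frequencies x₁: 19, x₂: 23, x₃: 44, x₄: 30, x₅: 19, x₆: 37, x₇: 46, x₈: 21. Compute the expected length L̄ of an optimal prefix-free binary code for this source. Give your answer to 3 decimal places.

2.967 bits/symbol

Probabilities are the counts divided by 239.
Repeatedly combine the two least-probable nodes; the expected code length is the sum of the merged weights.
merge 19/239 + 19/239 → 38/239
merge 21/239 + 23/239 → 44/239
merge 30/239 + 37/239 → 67/239
merge 38/239 + 44/239 → 82/239
merge 44/239 + 46/239 → 90/239
merge 67/239 + 82/239 → 149/239
merge 90/239 + 149/239 → 1
L = 38/239 + 44/239 + 67/239 + 82/239 + 90/239 + 149/239 + 1 = 709/239 ≈ 2.967 bits/symbol.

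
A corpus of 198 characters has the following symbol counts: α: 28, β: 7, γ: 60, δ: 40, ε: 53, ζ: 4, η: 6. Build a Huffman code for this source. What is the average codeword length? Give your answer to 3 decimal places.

2.364 bits/symbol

Probabilities are the counts divided by 198.
Repeatedly combine the two least-probable nodes; the expected code length is the sum of the merged weights.
merge 2/99 + 1/33 → 5/99
merge 7/198 + 5/99 → 17/198
merge 17/198 + 14/99 → 5/22
merge 20/99 + 5/22 → 85/198
merge 53/198 + 10/33 → 113/198
merge 85/198 + 113/198 → 1
L = 5/99 + 17/198 + 5/22 + 85/198 + 113/198 + 1 = 26/11 ≈ 2.364 bits/symbol.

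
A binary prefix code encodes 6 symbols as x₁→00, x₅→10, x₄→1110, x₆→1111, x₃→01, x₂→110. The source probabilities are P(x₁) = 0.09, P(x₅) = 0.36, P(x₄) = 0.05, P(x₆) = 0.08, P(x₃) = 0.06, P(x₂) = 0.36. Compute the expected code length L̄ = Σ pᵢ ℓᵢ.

L̄ = Σ pᵢ·ℓᵢ = 0.09·2 + 0.36·2 + 0.05·4 + 0.08·4 + 0.06·2 + 0.36·3 = 2.62 bits/symbol.

2.62 bits/symbol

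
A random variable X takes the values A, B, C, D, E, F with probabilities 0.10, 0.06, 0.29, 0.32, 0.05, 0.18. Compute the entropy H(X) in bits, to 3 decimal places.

2.281 bits

H = −Σ pᵢ log₂ pᵢ.
−0.10·log₂(0.10) = 0.3322
−0.06·log₂(0.06) = 0.2435
−0.29·log₂(0.29) = 0.5179
−0.32·log₂(0.32) = 0.5260
−0.05·log₂(0.05) = 0.2161
−0.18·log₂(0.18) = 0.4453
Sum ≈ 2.2811 → 2.281 bits.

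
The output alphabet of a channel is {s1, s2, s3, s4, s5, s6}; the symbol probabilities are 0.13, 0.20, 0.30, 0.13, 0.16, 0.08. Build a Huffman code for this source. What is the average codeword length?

Repeatedly combine the two least-probable nodes; the expected code length is the sum of the merged weights.
merge 2/25 + 13/100 → 21/100
merge 13/100 + 4/25 → 29/100
merge 1/5 + 21/100 → 41/100
merge 29/100 + 3/10 → 59/100
merge 41/100 + 59/100 → 1
L = 21/100 + 29/100 + 41/100 + 59/100 + 1 = 5/2 = 2.5 bits/symbol.

2.5 bits/symbol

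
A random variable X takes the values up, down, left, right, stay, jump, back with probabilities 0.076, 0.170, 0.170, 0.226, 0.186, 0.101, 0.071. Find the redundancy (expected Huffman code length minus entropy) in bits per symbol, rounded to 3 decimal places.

0.042 bits

Entropy H = −Σ p log₂ p ≈ 2.6930 bits.
Huffman merges: 71/1000+19/250→147/1000; 101/1000+147/1000→31/125; 17/100+17/100→17/50; 93/500+113/500→103/250; 31/125+17/50→147/250; 103/250+147/250→1. L = 547/200 ≈ 2.7350.
L − H = 2.7350 − 2.6930 = 0.042 bits.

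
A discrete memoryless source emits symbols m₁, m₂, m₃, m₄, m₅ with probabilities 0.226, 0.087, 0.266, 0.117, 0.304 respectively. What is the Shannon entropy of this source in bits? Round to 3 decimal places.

H = −Σ pᵢ log₂ pᵢ.
−0.226·log₂(0.226) = 0.4849
−0.087·log₂(0.087) = 0.3065
−0.266·log₂(0.266) = 0.5082
−0.117·log₂(0.117) = 0.3622
−0.304·log₂(0.304) = 0.5222
Sum ≈ 2.1840 → 2.184 bits.

2.184 bits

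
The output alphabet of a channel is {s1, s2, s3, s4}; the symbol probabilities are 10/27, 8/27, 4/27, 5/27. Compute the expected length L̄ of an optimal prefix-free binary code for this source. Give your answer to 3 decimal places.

Repeatedly combine the two least-probable nodes; the expected code length is the sum of the merged weights.
merge 4/27 + 5/27 → 1/3
merge 8/27 + 1/3 → 17/27
merge 10/27 + 17/27 → 1
L = 1/3 + 17/27 + 1 = 53/27 ≈ 1.963 bits/symbol.

1.963 bits/symbol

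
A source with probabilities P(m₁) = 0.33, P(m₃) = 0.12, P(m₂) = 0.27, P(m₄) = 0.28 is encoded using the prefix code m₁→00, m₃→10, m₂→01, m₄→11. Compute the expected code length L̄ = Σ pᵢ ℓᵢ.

L̄ = Σ pᵢ·ℓᵢ = 0.33·2 + 0.12·2 + 0.27·2 + 0.28·2 = 2 bits/symbol.

2 bits/symbol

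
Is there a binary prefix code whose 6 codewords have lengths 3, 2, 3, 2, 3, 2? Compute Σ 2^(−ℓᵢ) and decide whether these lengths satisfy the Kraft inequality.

1.125; no

With common denominator 2^3 = 8: Σ 2^(−ℓᵢ) = 1/8 + 2/8 + 1/8 + 2/8 + 1/8 + 2/8 = 9/8 = 1.125.
Kraft's inequality requires Σ ≤ 1; here Σ = 1.125 > 1, so no such prefix code exists.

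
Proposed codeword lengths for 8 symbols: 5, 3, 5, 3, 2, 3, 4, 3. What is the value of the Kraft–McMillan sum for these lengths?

With common denominator 2^5 = 32: Σ 2^(−ℓᵢ) = 1/32 + 4/32 + 1/32 + 4/32 + 8/32 + 4/32 + 2/32 + 4/32 = 28/32 = 0.875.

0.875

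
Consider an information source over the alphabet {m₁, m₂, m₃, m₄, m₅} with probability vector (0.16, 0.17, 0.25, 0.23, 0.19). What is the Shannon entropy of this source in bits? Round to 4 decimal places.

H = −Σ pᵢ log₂ pᵢ.
−0.16·log₂(0.16) = 0.4230
−0.17·log₂(0.17) = 0.4346
−0.25·log₂(0.25) = 0.5000
−0.23·log₂(0.23) = 0.4877
−0.19·log₂(0.19) = 0.4552
Sum ≈ 2.3005 → 2.3005 bits.

2.3005 bits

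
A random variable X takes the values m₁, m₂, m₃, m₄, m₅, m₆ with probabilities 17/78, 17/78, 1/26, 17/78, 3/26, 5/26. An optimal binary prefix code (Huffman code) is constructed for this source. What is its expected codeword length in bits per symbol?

Repeatedly combine the two least-probable nodes; the expected code length is the sum of the merged weights.
merge 1/26 + 3/26 → 2/13
merge 2/13 + 5/26 → 9/26
merge 17/78 + 17/78 → 17/39
merge 17/78 + 9/26 → 22/39
merge 17/39 + 22/39 → 1
L = 2/13 + 9/26 + 17/39 + 22/39 + 1 = 5/2 = 2.5 bits/symbol.

2.5 bits/symbol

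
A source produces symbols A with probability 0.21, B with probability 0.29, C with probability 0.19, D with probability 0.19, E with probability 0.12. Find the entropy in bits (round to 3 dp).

H = −Σ pᵢ log₂ pᵢ.
−0.21·log₂(0.21) = 0.4728
−0.29·log₂(0.29) = 0.5179
−0.19·log₂(0.19) = 0.4552
−0.19·log₂(0.19) = 0.4552
−0.12·log₂(0.12) = 0.3671
Sum ≈ 2.2682 → 2.268 bits.

2.268 bits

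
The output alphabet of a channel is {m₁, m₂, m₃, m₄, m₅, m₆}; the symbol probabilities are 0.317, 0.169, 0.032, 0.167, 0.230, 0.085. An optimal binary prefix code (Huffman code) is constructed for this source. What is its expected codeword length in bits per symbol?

2.401 bits/symbol

Repeatedly combine the two least-probable nodes; the expected code length is the sum of the merged weights.
merge 4/125 + 17/200 → 117/1000
merge 117/1000 + 167/1000 → 71/250
merge 169/1000 + 23/100 → 399/1000
merge 71/250 + 317/1000 → 601/1000
merge 399/1000 + 601/1000 → 1
L = 117/1000 + 71/250 + 399/1000 + 601/1000 + 1 = 2401/1000 = 2.401 bits/symbol.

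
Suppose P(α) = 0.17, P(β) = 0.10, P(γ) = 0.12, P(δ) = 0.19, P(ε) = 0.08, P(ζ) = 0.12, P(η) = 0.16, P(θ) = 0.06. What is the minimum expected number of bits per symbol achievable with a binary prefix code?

Repeatedly combine the two least-probable nodes; the expected code length is the sum of the merged weights.
merge 3/50 + 2/25 → 7/50
merge 1/10 + 3/25 → 11/50
merge 3/25 + 7/50 → 13/50
merge 4/25 + 17/100 → 33/100
merge 19/100 + 11/50 → 41/100
merge 13/50 + 33/100 → 59/100
merge 41/100 + 59/100 → 1
L = 7/50 + 11/50 + 13/50 + 33/100 + 41/100 + 59/100 + 1 = 59/20 = 2.95 bits/symbol.

2.95 bits/symbol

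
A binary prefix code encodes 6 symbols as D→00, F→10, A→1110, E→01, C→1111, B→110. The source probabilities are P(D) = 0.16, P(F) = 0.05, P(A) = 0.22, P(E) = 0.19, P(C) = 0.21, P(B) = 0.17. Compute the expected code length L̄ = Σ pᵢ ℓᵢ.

L̄ = Σ pᵢ·ℓᵢ = 0.16·2 + 0.05·2 + 0.22·4 + 0.19·2 + 0.21·4 + 0.17·3 = 3.03 bits/symbol.

3.03 bits/symbol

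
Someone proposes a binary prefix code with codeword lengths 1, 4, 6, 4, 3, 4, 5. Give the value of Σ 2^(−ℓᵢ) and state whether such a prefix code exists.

With common denominator 2^6 = 64: Σ 2^(−ℓᵢ) = 32/64 + 4/64 + 1/64 + 4/64 + 8/64 + 4/64 + 2/64 = 55/64 = 0.859375.
Kraft's inequality requires Σ ≤ 1; here Σ = 0.859375 ≤ 1, so such a prefix code exists.

0.859375; yes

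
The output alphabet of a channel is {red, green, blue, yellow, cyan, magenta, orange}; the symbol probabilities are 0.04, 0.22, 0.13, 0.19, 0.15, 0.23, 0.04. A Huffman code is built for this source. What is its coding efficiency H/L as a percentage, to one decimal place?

Entropy H = −Σ p log₂ p ≈ 2.5882 bits.
Huffman merges: 1/25+1/25→2/25; 2/25+13/100→21/100; 3/20+19/100→17/50; 21/100+11/50→43/100; 23/100+17/50→57/100; 43/100+57/100→1. L = 263/100 ≈ 2.6300.
Efficiency = H/L = 2.5882/2.6300 = 98.4%.

98.4%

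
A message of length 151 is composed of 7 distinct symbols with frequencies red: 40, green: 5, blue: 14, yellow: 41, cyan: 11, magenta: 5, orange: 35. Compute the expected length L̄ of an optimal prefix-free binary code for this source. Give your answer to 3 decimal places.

Probabilities are the counts divided by 151.
Repeatedly combine the two least-probable nodes; the expected code length is the sum of the merged weights.
merge 5/151 + 5/151 → 10/151
merge 10/151 + 11/151 → 21/151
merge 14/151 + 21/151 → 35/151
merge 35/151 + 35/151 → 70/151
merge 40/151 + 41/151 → 81/151
merge 70/151 + 81/151 → 1
L = 10/151 + 21/151 + 35/151 + 70/151 + 81/151 + 1 = 368/151 ≈ 2.437 bits/symbol.

2.437 bits/symbol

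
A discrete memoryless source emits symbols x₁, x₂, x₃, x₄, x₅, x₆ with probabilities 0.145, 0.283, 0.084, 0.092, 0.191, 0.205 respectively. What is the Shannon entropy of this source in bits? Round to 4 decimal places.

2.4611 bits

H = −Σ pᵢ log₂ pᵢ.
−0.145·log₂(0.145) = 0.4040
−0.283·log₂(0.283) = 0.5154
−0.084·log₂(0.084) = 0.3002
−0.092·log₂(0.092) = 0.3167
−0.191·log₂(0.191) = 0.4562
−0.205·log₂(0.205) = 0.4687
Sum ≈ 2.4611 → 2.4611 bits.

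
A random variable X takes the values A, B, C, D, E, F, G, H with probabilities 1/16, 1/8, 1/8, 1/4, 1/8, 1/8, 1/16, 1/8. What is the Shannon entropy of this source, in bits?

Each probability is a power of 1/2, so log₂(1/p) is an integer.
H = Σ p·log₂(1/p) = 1/16·4 + 1/8·3 + 1/8·3 + 1/4·2 + 1/8·3 + 1/8·3 + 1/16·4 + 1/8·3 = 2.875 bits.

2.875 bits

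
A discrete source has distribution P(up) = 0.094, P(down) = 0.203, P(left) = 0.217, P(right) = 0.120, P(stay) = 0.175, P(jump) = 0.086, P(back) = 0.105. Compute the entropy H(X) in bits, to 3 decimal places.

H = −Σ pᵢ log₂ pᵢ.
−0.094·log₂(0.094) = 0.3207
−0.203·log₂(0.203) = 0.4670
−0.217·log₂(0.217) = 0.4783
−0.120·log₂(0.120) = 0.3671
−0.175·log₂(0.175) = 0.4401
−0.086·log₂(0.086) = 0.3044
−0.105·log₂(0.105) = 0.3414
Sum ≈ 2.7189 → 2.719 bits.

2.719 bits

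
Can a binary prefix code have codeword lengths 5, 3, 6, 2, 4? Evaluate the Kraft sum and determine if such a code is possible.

With common denominator 2^6 = 64: Σ 2^(−ℓᵢ) = 2/64 + 8/64 + 1/64 + 16/64 + 4/64 = 31/64 = 0.484375.
Kraft's inequality requires Σ ≤ 1; here Σ = 0.484375 ≤ 1, so such a prefix code exists.

0.484375; yes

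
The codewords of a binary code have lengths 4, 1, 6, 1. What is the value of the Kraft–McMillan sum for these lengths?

With common denominator 2^6 = 64: Σ 2^(−ℓᵢ) = 4/64 + 32/64 + 1/64 + 32/64 = 69/64 = 1.078125.

1.078125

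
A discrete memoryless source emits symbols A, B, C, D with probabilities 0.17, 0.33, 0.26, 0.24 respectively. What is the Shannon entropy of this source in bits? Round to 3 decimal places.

1.962 bits

H = −Σ pᵢ log₂ pᵢ.
−0.17·log₂(0.17) = 0.4346
−0.33·log₂(0.33) = 0.5278
−0.26·log₂(0.26) = 0.5053
−0.24·log₂(0.24) = 0.4941
Sum ≈ 1.9618 → 1.962 bits.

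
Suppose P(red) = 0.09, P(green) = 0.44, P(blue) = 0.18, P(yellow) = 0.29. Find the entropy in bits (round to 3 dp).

1.797 bits

H = −Σ pᵢ log₂ pᵢ.
−0.09·log₂(0.09) = 0.3127
−0.44·log₂(0.44) = 0.5211
−0.18·log₂(0.18) = 0.4453
−0.29·log₂(0.29) = 0.5179
Sum ≈ 1.7970 → 1.797 bits.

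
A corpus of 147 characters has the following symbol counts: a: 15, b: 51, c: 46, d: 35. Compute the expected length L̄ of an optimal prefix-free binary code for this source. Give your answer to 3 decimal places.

Probabilities are the counts divided by 147.
Repeatedly combine the two least-probable nodes; the expected code length is the sum of the merged weights.
merge 5/49 + 5/21 → 50/147
merge 46/147 + 50/147 → 32/49
merge 17/49 + 32/49 → 1
L = 50/147 + 32/49 + 1 = 293/147 ≈ 1.993 bits/symbol.

1.993 bits/symbol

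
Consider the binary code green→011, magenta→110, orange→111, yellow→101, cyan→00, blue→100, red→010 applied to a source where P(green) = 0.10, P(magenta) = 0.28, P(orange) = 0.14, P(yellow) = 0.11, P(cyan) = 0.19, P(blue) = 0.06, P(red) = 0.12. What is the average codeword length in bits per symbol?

2.81 bits/symbol

L̄ = Σ pᵢ·ℓᵢ = 0.10·3 + 0.28·3 + 0.14·3 + 0.11·3 + 0.19·2 + 0.06·3 + 0.12·3 = 2.81 bits/symbol.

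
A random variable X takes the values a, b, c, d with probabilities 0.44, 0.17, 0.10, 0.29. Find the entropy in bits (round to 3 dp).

H = −Σ pᵢ log₂ pᵢ.
−0.44·log₂(0.44) = 0.5211
−0.17·log₂(0.17) = 0.4346
−0.10·log₂(0.10) = 0.3322
−0.29·log₂(0.29) = 0.5179
Sum ≈ 1.8058 → 1.806 bits.

1.806 bits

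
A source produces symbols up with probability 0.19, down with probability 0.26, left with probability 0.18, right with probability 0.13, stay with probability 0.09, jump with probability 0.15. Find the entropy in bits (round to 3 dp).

H = −Σ pᵢ log₂ pᵢ.
−0.19·log₂(0.19) = 0.4552
−0.26·log₂(0.26) = 0.5053
−0.18·log₂(0.18) = 0.4453
−0.13·log₂(0.13) = 0.3826
−0.09·log₂(0.09) = 0.3127
−0.15·log₂(0.15) = 0.4105
Sum ≈ 2.5117 → 2.512 bits.

2.512 bits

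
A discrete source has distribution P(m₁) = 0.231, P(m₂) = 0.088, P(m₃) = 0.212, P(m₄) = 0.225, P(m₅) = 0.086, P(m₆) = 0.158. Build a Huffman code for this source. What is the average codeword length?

2.506 bits/symbol

Repeatedly combine the two least-probable nodes; the expected code length is the sum of the merged weights.
merge 43/500 + 11/125 → 87/500
merge 79/500 + 87/500 → 83/250
merge 53/250 + 9/40 → 437/1000
merge 231/1000 + 83/250 → 563/1000
merge 437/1000 + 563/1000 → 1
L = 87/500 + 83/250 + 437/1000 + 563/1000 + 1 = 1253/500 = 2.506 bits/symbol.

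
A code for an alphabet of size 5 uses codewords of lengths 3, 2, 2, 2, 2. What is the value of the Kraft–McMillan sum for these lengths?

1.125

With common denominator 2^3 = 8: Σ 2^(−ℓᵢ) = 1/8 + 2/8 + 2/8 + 2/8 + 2/8 = 9/8 = 1.125.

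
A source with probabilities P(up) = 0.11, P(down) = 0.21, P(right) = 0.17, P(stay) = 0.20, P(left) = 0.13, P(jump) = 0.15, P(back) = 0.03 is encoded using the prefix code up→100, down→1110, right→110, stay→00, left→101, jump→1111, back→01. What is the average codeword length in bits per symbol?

L̄ = Σ pᵢ·ℓᵢ = 0.11·3 + 0.21·4 + 0.17·3 + 0.20·2 + 0.13·3 + 0.15·4 + 0.03·2 = 3.13 bits/symbol.

3.13 bits/symbol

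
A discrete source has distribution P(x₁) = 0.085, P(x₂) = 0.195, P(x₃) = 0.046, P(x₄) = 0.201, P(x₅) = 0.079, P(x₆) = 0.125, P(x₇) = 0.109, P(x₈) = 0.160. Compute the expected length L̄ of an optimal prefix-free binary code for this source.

Repeatedly combine the two least-probable nodes; the expected code length is the sum of the merged weights.
merge 23/500 + 79/1000 → 1/8
merge 17/200 + 109/1000 → 97/500
merge 1/8 + 1/8 → 1/4
merge 4/25 + 97/500 → 177/500
merge 39/200 + 201/1000 → 99/250
merge 1/4 + 177/500 → 151/250
merge 99/250 + 151/250 → 1
L = 1/8 + 97/500 + 1/4 + 177/500 + 99/250 + 151/250 + 1 = 2923/1000 = 2.923 bits/symbol.

2.923 bits/symbol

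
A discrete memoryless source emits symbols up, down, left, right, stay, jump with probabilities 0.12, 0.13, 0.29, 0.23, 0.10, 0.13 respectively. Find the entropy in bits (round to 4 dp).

2.4701 bits

H = −Σ pᵢ log₂ pᵢ.
−0.12·log₂(0.12) = 0.3671
−0.13·log₂(0.13) = 0.3826
−0.29·log₂(0.29) = 0.5179
−0.23·log₂(0.23) = 0.4877
−0.10·log₂(0.10) = 0.3322
−0.13·log₂(0.13) = 0.3826
Sum ≈ 2.4701 → 2.4701 bits.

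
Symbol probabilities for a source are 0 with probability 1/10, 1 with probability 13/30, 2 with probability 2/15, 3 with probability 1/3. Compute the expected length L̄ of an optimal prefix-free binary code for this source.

1.8 bits/symbol

Repeatedly combine the two least-probable nodes; the expected code length is the sum of the merged weights.
merge 1/10 + 2/15 → 7/30
merge 7/30 + 1/3 → 17/30
merge 13/30 + 17/30 → 1
L = 7/30 + 17/30 + 1 = 9/5 = 1.8 bits/symbol.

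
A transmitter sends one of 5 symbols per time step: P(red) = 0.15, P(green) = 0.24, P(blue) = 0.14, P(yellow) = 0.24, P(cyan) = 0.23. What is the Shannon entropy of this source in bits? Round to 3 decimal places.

H = −Σ pᵢ log₂ pᵢ.
−0.15·log₂(0.15) = 0.4105
−0.24·log₂(0.24) = 0.4941
−0.14·log₂(0.14) = 0.3971
−0.24·log₂(0.24) = 0.4941
−0.23·log₂(0.23) = 0.4877
Sum ≈ 2.2836 → 2.284 bits.

2.284 bits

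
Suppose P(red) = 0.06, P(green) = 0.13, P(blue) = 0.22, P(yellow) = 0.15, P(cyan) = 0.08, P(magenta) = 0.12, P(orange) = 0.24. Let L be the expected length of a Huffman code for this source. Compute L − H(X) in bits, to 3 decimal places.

0.010 bits

Entropy H = −Σ p log₂ p ≈ 2.6700 bits.
Huffman merges: 3/50+2/25→7/50; 3/25+13/100→1/4; 7/50+3/20→29/100; 11/50+6/25→23/50; 1/4+29/100→27/50; 23/50+27/50→1. L = 67/25 ≈ 2.6800.
L − H = 2.6800 − 2.6700 = 0.010 bits.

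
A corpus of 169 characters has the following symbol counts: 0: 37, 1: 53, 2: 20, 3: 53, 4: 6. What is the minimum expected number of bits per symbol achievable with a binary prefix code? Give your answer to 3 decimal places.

Probabilities are the counts divided by 169.
Repeatedly combine the two least-probable nodes; the expected code length is the sum of the merged weights.
merge 6/169 + 20/169 → 2/13
merge 2/13 + 37/169 → 63/169
merge 53/169 + 53/169 → 106/169
merge 63/169 + 106/169 → 1
L = 2/13 + 63/169 + 106/169 + 1 = 28/13 ≈ 2.154 bits/symbol.

2.154 bits/symbol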